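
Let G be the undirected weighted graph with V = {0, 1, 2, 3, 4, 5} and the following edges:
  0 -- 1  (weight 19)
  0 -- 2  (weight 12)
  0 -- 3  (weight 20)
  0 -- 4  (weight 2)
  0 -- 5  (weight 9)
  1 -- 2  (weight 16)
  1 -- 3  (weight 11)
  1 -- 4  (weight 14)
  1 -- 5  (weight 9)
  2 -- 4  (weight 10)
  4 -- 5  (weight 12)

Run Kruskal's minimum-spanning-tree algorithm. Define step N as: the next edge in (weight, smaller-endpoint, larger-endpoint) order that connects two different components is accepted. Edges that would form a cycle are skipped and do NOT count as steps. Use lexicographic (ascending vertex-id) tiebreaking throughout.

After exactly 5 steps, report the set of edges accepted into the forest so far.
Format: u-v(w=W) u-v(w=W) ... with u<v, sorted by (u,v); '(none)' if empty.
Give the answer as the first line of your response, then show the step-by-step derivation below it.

0-4(w=2) 0-5(w=9) 1-3(w=11) 1-5(w=9) 2-4(w=10)

step 1: add edge 0-4 (w=2); MST = {0-4(w=2)}
step 2: add edge 0-5 (w=9); MST = {0-4(w=2) 0-5(w=9)}
step 3: add edge 1-5 (w=9); MST = {0-4(w=2) 0-5(w=9) 1-5(w=9)}
step 4: add edge 2-4 (w=10); MST = {0-4(w=2) 0-5(w=9) 1-5(w=9) 2-4(w=10)}
step 5: add edge 1-3 (w=11); MST = {0-4(w=2) 0-5(w=9) 1-3(w=11) 1-5(w=9) 2-4(w=10)}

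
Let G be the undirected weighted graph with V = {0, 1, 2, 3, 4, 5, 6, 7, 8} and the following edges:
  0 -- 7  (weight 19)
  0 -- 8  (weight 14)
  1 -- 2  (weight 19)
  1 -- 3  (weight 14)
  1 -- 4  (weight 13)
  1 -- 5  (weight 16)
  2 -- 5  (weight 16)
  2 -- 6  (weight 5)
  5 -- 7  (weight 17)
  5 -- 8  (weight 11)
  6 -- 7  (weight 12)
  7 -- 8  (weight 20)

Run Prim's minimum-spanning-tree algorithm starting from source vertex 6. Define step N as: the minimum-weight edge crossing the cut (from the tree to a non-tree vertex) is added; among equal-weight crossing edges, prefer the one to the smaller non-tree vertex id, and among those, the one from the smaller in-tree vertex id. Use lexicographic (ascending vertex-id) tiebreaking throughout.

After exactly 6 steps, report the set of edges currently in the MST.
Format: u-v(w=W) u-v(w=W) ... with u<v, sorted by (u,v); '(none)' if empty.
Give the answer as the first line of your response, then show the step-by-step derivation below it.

0-8(w=14) 1-5(w=16) 2-5(w=16) 2-6(w=5) 5-8(w=11) 6-7(w=12)

step 1: add edge 2-6 (w=5); MST = {2-6(w=5)}
step 2: add edge 6-7 (w=12); MST = {2-6(w=5) 6-7(w=12)}
step 3: add edge 2-5 (w=16); MST = {2-5(w=16) 2-6(w=5) 6-7(w=12)}
step 4: add edge 5-8 (w=11); MST = {2-5(w=16) 2-6(w=5) 5-8(w=11) 6-7(w=12)}
step 5: add edge 0-8 (w=14); MST = {0-8(w=14) 2-5(w=16) 2-6(w=5) 5-8(w=11) 6-7(w=12)}
step 6: add edge 1-5 (w=16); MST = {0-8(w=14) 1-5(w=16) 2-5(w=16) 2-6(w=5) 5-8(w=11) 6-7(w=12)}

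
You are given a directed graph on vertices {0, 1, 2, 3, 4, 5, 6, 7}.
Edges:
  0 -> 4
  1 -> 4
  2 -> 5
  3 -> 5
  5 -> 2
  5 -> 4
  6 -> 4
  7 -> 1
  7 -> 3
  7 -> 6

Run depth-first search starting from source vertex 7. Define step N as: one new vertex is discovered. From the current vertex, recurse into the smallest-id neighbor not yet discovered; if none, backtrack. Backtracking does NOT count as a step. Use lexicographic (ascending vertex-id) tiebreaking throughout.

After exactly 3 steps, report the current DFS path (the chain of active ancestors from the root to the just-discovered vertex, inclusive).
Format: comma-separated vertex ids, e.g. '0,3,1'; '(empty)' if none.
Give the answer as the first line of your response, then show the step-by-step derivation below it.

7,1,4

step 1: discover 7; path=7; order=7
step 2: discover 1; path=7>1; order=7,1
step 3: discover 4; path=7>1>4; order=7,1,4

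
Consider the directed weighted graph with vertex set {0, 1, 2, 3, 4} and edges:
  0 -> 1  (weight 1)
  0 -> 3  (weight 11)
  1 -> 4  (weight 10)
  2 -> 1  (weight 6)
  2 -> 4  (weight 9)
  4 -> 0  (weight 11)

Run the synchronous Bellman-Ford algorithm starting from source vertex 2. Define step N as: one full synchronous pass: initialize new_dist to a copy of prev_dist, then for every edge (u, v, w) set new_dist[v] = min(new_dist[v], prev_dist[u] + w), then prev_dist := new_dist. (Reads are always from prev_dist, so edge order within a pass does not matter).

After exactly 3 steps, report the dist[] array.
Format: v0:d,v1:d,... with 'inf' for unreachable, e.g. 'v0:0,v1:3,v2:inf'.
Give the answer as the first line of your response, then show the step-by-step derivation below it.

v0:20,v1:6,v2:0,v3:31,v4:9

step 1: dist = v0:inf,v1:6,v2:0,v3:inf,v4:9
step 2: dist = v0:20,v1:6,v2:0,v3:inf,v4:9
step 3: dist = v0:20,v1:6,v2:0,v3:31,v4:9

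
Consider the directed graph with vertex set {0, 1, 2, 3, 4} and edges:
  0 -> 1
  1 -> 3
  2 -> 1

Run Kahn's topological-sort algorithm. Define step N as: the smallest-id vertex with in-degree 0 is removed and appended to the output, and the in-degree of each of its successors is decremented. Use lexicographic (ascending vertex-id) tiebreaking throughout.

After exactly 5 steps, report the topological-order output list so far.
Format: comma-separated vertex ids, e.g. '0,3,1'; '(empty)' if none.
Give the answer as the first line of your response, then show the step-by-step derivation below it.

0,2,1,3,4

step 1: output 0; order=[0]; indeg=(0,1,0,1,0)
step 2: output 2; order=[0,2]; indeg=(0,0,0,1,0)
step 3: output 1; order=[0,2,1]; indeg=(0,0,0,0,0)
step 4: output 3; order=[0,2,1,3]; indeg=(0,0,0,0,0)
step 5: output 4; order=[0,2,1,3,4]; indeg=(0,0,0,0,0)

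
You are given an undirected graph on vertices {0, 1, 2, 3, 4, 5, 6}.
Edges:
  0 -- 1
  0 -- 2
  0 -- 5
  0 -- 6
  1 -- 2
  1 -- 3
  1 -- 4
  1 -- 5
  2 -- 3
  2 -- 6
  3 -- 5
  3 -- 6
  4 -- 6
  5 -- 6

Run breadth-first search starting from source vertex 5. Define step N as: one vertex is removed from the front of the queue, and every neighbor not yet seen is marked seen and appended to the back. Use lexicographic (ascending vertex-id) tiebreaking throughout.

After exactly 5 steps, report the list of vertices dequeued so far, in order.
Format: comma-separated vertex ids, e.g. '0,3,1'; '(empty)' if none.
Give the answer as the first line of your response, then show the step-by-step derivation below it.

5,0,1,3,6

step 1: dequeue 5; queue=[0,1,3,6]; order=5
step 2: dequeue 0; queue=[1,3,6,2]; order=5,0
step 3: dequeue 1; queue=[3,6,2,4]; order=5,0,1
step 4: dequeue 3; queue=[6,2,4]; order=5,0,1,3
step 5: dequeue 6; queue=[2,4]; order=5,0,1,3,6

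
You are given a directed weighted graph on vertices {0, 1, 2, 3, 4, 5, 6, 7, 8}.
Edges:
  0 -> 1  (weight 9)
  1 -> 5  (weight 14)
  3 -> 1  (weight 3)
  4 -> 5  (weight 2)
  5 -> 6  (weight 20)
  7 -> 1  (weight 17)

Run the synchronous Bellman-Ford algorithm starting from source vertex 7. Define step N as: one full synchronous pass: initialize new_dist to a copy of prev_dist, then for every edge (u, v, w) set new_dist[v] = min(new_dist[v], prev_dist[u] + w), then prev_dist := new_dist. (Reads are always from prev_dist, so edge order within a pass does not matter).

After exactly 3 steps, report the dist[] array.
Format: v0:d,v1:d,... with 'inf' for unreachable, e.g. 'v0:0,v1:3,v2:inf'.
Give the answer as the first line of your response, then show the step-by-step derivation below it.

v0:inf,v1:17,v2:inf,v3:inf,v4:inf,v5:31,v6:51,v7:0,v8:inf

step 1: dist = v0:inf,v1:17,v2:inf,v3:inf,v4:inf,v5:inf,v6:inf,v7:0,v8:inf
step 2: dist = v0:inf,v1:17,v2:inf,v3:inf,v4:inf,v5:31,v6:inf,v7:0,v8:inf
step 3: dist = v0:inf,v1:17,v2:inf,v3:inf,v4:inf,v5:31,v6:51,v7:0,v8:inf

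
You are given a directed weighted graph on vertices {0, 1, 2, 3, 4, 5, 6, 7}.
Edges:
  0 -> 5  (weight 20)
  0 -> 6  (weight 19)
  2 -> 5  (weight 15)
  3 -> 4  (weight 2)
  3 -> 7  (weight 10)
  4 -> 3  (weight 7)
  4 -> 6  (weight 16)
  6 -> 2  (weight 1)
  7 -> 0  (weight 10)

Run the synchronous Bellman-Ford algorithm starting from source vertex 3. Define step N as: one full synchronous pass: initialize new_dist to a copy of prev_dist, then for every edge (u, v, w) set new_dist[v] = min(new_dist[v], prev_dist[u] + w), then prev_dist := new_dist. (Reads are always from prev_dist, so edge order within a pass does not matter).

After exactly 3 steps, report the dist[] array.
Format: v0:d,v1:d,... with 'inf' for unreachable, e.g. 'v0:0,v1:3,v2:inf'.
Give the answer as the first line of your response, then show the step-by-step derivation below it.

v0:20,v1:inf,v2:19,v3:0,v4:2,v5:40,v6:18,v7:10

step 1: dist = v0:inf,v1:inf,v2:inf,v3:0,v4:2,v5:inf,v6:inf,v7:10
step 2: dist = v0:20,v1:inf,v2:inf,v3:0,v4:2,v5:inf,v6:18,v7:10
step 3: dist = v0:20,v1:inf,v2:19,v3:0,v4:2,v5:40,v6:18,v7:10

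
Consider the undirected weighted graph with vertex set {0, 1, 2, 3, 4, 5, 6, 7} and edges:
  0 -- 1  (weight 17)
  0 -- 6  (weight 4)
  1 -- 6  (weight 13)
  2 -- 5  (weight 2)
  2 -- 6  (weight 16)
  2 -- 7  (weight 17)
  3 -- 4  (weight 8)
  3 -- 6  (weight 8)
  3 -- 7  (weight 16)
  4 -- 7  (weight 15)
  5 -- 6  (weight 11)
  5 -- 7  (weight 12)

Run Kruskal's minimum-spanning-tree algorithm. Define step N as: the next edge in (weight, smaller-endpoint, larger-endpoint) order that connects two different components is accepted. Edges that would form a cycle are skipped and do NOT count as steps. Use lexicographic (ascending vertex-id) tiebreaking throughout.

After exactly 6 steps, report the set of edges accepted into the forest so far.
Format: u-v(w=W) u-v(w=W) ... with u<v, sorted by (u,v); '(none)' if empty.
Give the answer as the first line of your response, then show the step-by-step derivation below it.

0-6(w=4) 2-5(w=2) 3-4(w=8) 3-6(w=8) 5-6(w=11) 5-7(w=12)

step 1: add edge 2-5 (w=2); MST = {2-5(w=2)}
step 2: add edge 0-6 (w=4); MST = {0-6(w=4) 2-5(w=2)}
step 3: add edge 3-4 (w=8); MST = {0-6(w=4) 2-5(w=2) 3-4(w=8)}
step 4: add edge 3-6 (w=8); MST = {0-6(w=4) 2-5(w=2) 3-4(w=8) 3-6(w=8)}
step 5: add edge 5-6 (w=11); MST = {0-6(w=4) 2-5(w=2) 3-4(w=8) 3-6(w=8) 5-6(w=11)}
step 6: add edge 5-7 (w=12); MST = {0-6(w=4) 2-5(w=2) 3-4(w=8) 3-6(w=8) 5-6(w=11) 5-7(w=12)}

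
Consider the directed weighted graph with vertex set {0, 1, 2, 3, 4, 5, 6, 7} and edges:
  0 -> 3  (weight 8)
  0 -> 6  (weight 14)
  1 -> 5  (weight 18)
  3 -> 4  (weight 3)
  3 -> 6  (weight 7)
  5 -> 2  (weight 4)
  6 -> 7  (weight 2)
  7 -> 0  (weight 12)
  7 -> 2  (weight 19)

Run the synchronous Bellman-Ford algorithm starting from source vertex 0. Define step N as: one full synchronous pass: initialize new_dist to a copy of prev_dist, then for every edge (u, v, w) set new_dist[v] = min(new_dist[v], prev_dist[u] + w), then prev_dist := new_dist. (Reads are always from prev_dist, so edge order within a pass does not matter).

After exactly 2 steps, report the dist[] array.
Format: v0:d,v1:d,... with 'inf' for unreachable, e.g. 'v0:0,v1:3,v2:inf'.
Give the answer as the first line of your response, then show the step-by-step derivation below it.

v0:0,v1:inf,v2:inf,v3:8,v4:11,v5:inf,v6:14,v7:16

step 1: dist = v0:0,v1:inf,v2:inf,v3:8,v4:inf,v5:inf,v6:14,v7:inf
step 2: dist = v0:0,v1:inf,v2:inf,v3:8,v4:11,v5:inf,v6:14,v7:16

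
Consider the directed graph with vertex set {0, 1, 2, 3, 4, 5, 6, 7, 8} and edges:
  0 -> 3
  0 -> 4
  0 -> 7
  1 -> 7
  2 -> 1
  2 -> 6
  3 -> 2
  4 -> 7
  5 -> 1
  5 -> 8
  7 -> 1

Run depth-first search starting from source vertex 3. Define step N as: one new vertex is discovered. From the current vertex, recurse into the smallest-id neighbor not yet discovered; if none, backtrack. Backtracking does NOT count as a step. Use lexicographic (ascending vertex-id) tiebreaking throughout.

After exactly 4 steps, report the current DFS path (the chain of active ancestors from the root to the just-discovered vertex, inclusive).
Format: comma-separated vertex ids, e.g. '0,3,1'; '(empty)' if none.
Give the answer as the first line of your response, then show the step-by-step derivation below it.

3,2,1,7

step 1: discover 3; path=3; order=3
step 2: discover 2; path=3>2; order=3,2
step 3: discover 1; path=3>2>1; order=3,2,1
step 4: discover 7; path=3>2>1>7; order=3,2,1,7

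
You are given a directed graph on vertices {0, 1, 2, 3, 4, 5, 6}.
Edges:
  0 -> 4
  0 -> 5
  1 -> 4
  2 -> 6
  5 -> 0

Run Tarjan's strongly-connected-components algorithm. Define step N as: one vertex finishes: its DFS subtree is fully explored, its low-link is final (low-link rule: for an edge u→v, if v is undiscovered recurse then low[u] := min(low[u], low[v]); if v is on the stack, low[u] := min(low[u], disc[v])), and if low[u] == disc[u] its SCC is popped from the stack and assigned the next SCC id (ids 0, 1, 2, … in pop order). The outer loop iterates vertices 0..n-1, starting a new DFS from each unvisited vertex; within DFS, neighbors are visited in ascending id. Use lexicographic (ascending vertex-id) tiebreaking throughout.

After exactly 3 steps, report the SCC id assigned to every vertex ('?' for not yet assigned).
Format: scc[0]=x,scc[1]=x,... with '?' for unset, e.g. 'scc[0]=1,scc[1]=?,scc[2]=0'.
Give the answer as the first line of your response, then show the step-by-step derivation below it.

scc[0]=1,scc[1]=?,scc[2]=?,scc[3]=?,scc[4]=0,scc[5]=1,scc[6]=?

step 1: low=(low[0]=0,low[1]=?,low[2]=?,low[3]=?,low[4]=1,low[5]=?,low[6]=?); scc=(scc[0]=?,scc[1]=?,scc[2]=?,scc[3]=?,scc[4]=0,scc[5]=?,scc[6]=?)
step 2: low=(low[0]=0,low[1]=?,low[2]=?,low[3]=?,low[4]=1,low[5]=0,low[6]=?); scc=(scc[0]=?,scc[1]=?,scc[2]=?,scc[3]=?,scc[4]=0,scc[5]=?,scc[6]=?)
step 3: low=(low[0]=0,low[1]=?,low[2]=?,low[3]=?,low[4]=1,low[5]=0,low[6]=?); scc=(scc[0]=1,scc[1]=?,scc[2]=?,scc[3]=?,scc[4]=0,scc[5]=1,scc[6]=?)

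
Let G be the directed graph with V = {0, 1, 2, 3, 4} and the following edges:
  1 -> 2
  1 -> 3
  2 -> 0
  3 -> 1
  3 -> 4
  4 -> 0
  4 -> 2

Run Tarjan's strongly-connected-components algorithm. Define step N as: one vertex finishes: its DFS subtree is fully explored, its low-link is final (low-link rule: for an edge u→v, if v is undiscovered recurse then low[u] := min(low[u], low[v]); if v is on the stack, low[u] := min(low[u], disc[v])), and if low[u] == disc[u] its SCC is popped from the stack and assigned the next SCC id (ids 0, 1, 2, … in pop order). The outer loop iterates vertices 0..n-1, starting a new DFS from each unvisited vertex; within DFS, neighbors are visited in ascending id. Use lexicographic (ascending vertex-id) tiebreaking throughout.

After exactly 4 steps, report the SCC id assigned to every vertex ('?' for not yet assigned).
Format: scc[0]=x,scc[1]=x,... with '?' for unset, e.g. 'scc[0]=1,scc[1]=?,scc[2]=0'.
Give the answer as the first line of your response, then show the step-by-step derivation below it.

scc[0]=0,scc[1]=?,scc[2]=1,scc[3]=?,scc[4]=2

step 1: low=(low[0]=0,low[1]=?,low[2]=?,low[3]=?,low[4]=?); scc=(scc[0]=0,scc[1]=?,scc[2]=?,scc[3]=?,scc[4]=?)
step 2: low=(low[0]=0,low[1]=1,low[2]=2,low[3]=?,low[4]=?); scc=(scc[0]=0,scc[1]=?,scc[2]=1,scc[3]=?,scc[4]=?)
step 3: low=(low[0]=0,low[1]=1,low[2]=2,low[3]=1,low[4]=4); scc=(scc[0]=0,scc[1]=?,scc[2]=1,scc[3]=?,scc[4]=2)
step 4: low=(low[0]=0,low[1]=1,low[2]=2,low[3]=1,low[4]=4); scc=(scc[0]=0,scc[1]=?,scc[2]=1,scc[3]=?,scc[4]=2)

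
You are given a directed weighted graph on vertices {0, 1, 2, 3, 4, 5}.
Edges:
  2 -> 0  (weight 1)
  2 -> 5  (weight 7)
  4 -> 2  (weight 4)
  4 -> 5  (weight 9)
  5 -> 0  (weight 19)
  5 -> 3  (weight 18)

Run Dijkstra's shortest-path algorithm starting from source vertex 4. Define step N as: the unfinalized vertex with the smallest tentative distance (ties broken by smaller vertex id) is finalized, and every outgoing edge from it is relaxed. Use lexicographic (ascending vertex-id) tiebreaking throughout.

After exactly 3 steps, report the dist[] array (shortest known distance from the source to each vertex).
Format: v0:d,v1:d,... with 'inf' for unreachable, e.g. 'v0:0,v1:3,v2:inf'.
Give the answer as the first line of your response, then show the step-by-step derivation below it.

v0:5,v1:inf,v2:4,v3:inf,v4:0,v5:9

step 1: dist = v0:inf,v1:inf,v2:4,v3:inf,v4:0,v5:9
step 2: dist = v0:5,v1:inf,v2:4,v3:inf,v4:0,v5:9
step 3: dist = v0:5,v1:inf,v2:4,v3:inf,v4:0,v5:9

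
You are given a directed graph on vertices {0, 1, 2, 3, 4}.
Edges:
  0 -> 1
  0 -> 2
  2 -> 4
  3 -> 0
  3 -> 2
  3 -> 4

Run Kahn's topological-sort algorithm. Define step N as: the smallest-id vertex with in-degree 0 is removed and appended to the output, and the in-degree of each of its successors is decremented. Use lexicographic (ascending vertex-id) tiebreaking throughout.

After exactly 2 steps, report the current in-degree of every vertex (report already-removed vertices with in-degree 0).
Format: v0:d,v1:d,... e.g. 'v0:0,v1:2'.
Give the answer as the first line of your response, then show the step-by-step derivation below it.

v0:0,v1:0,v2:0,v3:0,v4:1

step 1: output 3; order=[3]; indeg=(0,1,1,0,1)
step 2: output 0; order=[3,0]; indeg=(0,0,0,0,1)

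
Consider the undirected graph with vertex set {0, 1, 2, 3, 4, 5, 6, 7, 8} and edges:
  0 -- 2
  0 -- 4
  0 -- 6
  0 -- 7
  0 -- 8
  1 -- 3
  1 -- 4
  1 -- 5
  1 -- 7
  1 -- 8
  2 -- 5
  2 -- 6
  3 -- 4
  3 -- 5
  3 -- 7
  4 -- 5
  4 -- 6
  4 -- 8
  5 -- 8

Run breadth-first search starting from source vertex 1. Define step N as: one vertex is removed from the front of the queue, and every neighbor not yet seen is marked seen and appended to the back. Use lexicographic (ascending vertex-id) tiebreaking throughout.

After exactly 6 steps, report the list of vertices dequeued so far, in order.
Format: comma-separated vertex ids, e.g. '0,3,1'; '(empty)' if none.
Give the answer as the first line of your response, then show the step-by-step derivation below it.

1,3,4,5,7,8

step 1: dequeue 1; queue=[3,4,5,7,8]; order=1
step 2: dequeue 3; queue=[4,5,7,8]; order=1,3
step 3: dequeue 4; queue=[5,7,8,0,6]; order=1,3,4
step 4: dequeue 5; queue=[7,8,0,6,2]; order=1,3,4,5
step 5: dequeue 7; queue=[8,0,6,2]; order=1,3,4,5,7
step 6: dequeue 8; queue=[0,6,2]; order=1,3,4,5,7,8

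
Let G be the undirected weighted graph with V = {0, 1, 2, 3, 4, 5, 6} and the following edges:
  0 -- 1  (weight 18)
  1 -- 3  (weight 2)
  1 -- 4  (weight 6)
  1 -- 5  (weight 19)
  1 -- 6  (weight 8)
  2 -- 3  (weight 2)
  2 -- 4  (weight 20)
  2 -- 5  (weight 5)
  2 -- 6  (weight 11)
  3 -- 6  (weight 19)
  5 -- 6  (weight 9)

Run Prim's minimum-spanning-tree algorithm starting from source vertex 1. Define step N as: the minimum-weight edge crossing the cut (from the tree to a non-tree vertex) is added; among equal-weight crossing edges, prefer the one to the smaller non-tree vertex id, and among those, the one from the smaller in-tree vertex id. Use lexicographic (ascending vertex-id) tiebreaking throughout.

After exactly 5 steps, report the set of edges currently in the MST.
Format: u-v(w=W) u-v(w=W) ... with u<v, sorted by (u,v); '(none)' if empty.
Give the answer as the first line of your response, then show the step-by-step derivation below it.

1-3(w=2) 1-4(w=6) 1-6(w=8) 2-3(w=2) 2-5(w=5)

step 1: add edge 1-3 (w=2); MST = {1-3(w=2)}
step 2: add edge 2-3 (w=2); MST = {1-3(w=2) 2-3(w=2)}
step 3: add edge 2-5 (w=5); MST = {1-3(w=2) 2-3(w=2) 2-5(w=5)}
step 4: add edge 1-4 (w=6); MST = {1-3(w=2) 1-4(w=6) 2-3(w=2) 2-5(w=5)}
step 5: add edge 1-6 (w=8); MST = {1-3(w=2) 1-4(w=6) 1-6(w=8) 2-3(w=2) 2-5(w=5)}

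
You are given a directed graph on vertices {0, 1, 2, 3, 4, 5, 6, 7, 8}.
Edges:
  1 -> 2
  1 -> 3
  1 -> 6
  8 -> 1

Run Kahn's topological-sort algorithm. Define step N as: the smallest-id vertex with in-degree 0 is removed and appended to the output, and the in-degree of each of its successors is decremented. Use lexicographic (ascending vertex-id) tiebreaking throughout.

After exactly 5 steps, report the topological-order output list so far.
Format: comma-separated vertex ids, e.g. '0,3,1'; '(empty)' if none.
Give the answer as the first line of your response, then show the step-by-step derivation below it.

0,4,5,7,8

step 1: output 0; order=[0]; indeg=(0,1,1,1,0,0,1,0,0)
step 2: output 4; order=[0,4]; indeg=(0,1,1,1,0,0,1,0,0)
step 3: output 5; order=[0,4,5]; indeg=(0,1,1,1,0,0,1,0,0)
step 4: output 7; order=[0,4,5,7]; indeg=(0,1,1,1,0,0,1,0,0)
step 5: output 8; order=[0,4,5,7,8]; indeg=(0,0,1,1,0,0,1,0,0)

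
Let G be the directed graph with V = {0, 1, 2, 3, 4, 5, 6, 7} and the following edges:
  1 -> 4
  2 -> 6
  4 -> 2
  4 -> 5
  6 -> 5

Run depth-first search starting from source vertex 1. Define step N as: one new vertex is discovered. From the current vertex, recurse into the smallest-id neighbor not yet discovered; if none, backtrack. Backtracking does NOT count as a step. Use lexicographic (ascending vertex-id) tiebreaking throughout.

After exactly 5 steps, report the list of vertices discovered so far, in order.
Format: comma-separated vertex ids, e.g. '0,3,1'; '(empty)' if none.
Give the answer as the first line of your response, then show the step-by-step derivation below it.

1,4,2,6,5

step 1: discover 1; path=1; order=1
step 2: discover 4; path=1>4; order=1,4
step 3: discover 2; path=1>4>2; order=1,4,2
step 4: discover 6; path=1>4>2>6; order=1,4,2,6
step 5: discover 5; path=1>4>2>6>5; order=1,4,2,6,5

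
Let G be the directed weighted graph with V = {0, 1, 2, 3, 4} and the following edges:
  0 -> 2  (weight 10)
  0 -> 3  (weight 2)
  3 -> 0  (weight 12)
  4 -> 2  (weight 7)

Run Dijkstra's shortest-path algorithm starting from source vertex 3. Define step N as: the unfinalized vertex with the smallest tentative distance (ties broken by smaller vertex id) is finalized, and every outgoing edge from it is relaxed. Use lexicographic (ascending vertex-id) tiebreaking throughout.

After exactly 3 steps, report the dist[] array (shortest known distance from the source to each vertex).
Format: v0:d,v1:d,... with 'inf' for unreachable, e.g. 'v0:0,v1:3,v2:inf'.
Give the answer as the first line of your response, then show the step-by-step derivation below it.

v0:12,v1:inf,v2:22,v3:0,v4:inf

step 1: dist = v0:12,v1:inf,v2:inf,v3:0,v4:inf
step 2: dist = v0:12,v1:inf,v2:22,v3:0,v4:inf
step 3: dist = v0:12,v1:inf,v2:22,v3:0,v4:inf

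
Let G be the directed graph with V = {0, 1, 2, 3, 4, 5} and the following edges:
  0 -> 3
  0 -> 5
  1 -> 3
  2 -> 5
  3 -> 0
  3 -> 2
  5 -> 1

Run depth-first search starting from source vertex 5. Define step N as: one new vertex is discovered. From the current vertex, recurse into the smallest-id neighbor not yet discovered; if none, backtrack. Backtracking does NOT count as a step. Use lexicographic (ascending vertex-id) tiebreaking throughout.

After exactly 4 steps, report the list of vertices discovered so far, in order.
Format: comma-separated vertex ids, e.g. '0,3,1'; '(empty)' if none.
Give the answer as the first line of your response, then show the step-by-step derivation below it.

5,1,3,0

step 1: discover 5; path=5; order=5
step 2: discover 1; path=5>1; order=5,1
step 3: discover 3; path=5>1>3; order=5,1,3
step 4: discover 0; path=5>1>3>0; order=5,1,3,0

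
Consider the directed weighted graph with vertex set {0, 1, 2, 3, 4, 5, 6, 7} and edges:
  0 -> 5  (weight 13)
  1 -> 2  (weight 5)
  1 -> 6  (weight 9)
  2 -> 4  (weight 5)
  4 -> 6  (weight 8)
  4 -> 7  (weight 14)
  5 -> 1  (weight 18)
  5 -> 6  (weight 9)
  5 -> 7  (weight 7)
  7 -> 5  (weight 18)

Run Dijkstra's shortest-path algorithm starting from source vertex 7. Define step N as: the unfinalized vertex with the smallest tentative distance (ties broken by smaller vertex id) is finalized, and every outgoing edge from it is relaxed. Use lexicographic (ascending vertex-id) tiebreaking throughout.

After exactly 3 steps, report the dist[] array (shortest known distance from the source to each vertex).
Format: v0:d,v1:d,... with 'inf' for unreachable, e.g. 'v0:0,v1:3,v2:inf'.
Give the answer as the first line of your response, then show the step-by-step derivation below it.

v0:inf,v1:36,v2:inf,v3:inf,v4:inf,v5:18,v6:27,v7:0

step 1: dist = v0:inf,v1:inf,v2:inf,v3:inf,v4:inf,v5:18,v6:inf,v7:0
step 2: dist = v0:inf,v1:36,v2:inf,v3:inf,v4:inf,v5:18,v6:27,v7:0
step 3: dist = v0:inf,v1:36,v2:inf,v3:inf,v4:inf,v5:18,v6:27,v7:0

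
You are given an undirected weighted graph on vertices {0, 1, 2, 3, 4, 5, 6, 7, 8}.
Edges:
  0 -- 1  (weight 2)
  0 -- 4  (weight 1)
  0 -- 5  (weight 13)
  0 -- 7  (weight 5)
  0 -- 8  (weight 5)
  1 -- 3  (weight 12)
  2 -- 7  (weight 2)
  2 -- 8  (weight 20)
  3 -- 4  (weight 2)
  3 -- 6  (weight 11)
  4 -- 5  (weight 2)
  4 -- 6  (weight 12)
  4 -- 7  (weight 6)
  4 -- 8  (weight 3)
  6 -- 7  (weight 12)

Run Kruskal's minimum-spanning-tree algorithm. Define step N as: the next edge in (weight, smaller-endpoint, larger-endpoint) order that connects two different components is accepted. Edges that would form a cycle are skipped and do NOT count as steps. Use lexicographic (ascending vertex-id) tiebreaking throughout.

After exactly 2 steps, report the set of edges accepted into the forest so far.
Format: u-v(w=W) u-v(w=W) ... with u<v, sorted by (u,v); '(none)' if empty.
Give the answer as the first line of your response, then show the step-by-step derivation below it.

0-1(w=2) 0-4(w=1)

step 1: add edge 0-4 (w=1); MST = {0-4(w=1)}
step 2: add edge 0-1 (w=2); MST = {0-1(w=2) 0-4(w=1)}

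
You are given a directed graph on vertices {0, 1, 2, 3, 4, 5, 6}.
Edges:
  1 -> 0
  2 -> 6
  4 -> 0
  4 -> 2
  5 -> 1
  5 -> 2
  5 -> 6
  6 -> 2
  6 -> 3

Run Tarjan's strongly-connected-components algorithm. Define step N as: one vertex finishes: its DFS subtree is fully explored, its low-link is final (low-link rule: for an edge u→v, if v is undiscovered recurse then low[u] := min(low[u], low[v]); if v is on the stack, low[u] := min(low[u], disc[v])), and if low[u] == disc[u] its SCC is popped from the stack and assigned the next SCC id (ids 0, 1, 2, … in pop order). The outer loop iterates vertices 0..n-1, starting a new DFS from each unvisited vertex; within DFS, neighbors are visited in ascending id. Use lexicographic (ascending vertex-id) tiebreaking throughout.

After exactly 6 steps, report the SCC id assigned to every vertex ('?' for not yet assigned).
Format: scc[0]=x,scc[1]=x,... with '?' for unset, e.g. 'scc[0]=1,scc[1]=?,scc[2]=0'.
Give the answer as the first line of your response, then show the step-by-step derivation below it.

scc[0]=0,scc[1]=1,scc[2]=3,scc[3]=2,scc[4]=4,scc[5]=?,scc[6]=3

step 1: low=(low[0]=0,low[1]=?,low[2]=?,low[3]=?,low[4]=?,low[5]=?,low[6]=?); scc=(scc[0]=0,scc[1]=?,scc[2]=?,scc[3]=?,scc[4]=?,scc[5]=?,scc[6]=?)
step 2: low=(low[0]=0,low[1]=1,low[2]=?,low[3]=?,low[4]=?,low[5]=?,low[6]=?); scc=(scc[0]=0,scc[1]=1,scc[2]=?,scc[3]=?,scc[4]=?,scc[5]=?,scc[6]=?)
step 3: low=(low[0]=0,low[1]=1,low[2]=2,low[3]=4,low[4]=?,low[5]=?,low[6]=2); scc=(scc[0]=0,scc[1]=1,scc[2]=?,scc[3]=2,scc[4]=?,scc[5]=?,scc[6]=?)
step 4: low=(low[0]=0,low[1]=1,low[2]=2,low[3]=4,low[4]=?,low[5]=?,low[6]=2); scc=(scc[0]=0,scc[1]=1,scc[2]=?,scc[3]=2,scc[4]=?,scc[5]=?,scc[6]=?)
step 5: low=(low[0]=0,low[1]=1,low[2]=2,low[3]=4,low[4]=?,low[5]=?,low[6]=2); scc=(scc[0]=0,scc[1]=1,scc[2]=3,scc[3]=2,scc[4]=?,scc[5]=?,scc[6]=3)
step 6: low=(low[0]=0,low[1]=1,low[2]=2,low[3]=4,low[4]=5,low[5]=?,low[6]=2); scc=(scc[0]=0,scc[1]=1,scc[2]=3,scc[3]=2,scc[4]=4,scc[5]=?,scc[6]=3)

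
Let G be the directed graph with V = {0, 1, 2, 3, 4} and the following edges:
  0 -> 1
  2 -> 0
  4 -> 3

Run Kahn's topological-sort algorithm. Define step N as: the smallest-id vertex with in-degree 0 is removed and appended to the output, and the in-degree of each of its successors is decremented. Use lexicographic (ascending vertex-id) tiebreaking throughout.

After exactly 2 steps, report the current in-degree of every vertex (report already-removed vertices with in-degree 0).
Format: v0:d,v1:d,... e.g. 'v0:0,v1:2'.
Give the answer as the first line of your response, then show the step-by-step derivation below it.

v0:0,v1:0,v2:0,v3:1,v4:0

step 1: output 2; order=[2]; indeg=(0,1,0,1,0)
step 2: output 0; order=[2,0]; indeg=(0,0,0,1,0)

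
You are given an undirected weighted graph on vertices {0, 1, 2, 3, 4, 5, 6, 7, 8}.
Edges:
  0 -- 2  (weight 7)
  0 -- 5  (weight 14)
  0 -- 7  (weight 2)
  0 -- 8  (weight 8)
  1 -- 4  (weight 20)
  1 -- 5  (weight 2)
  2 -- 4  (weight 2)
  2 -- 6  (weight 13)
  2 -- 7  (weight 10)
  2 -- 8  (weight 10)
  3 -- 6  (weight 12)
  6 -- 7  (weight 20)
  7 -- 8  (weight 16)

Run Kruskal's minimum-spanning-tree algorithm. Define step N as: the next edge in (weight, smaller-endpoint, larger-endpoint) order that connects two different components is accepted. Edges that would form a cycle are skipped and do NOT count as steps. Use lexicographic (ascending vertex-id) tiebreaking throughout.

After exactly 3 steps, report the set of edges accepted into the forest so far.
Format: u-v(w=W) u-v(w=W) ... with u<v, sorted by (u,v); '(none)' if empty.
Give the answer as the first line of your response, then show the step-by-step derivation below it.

0-7(w=2) 1-5(w=2) 2-4(w=2)

step 1: add edge 0-7 (w=2); MST = {0-7(w=2)}
step 2: add edge 1-5 (w=2); MST = {0-7(w=2) 1-5(w=2)}
step 3: add edge 2-4 (w=2); MST = {0-7(w=2) 1-5(w=2) 2-4(w=2)}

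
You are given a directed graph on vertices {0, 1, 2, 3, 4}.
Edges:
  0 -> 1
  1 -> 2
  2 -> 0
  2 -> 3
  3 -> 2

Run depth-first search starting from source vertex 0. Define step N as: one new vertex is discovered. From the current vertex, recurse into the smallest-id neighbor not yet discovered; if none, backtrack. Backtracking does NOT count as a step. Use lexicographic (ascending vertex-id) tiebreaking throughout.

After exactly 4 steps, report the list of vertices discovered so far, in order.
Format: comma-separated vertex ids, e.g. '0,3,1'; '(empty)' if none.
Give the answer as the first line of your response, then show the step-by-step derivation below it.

0,1,2,3

step 1: discover 0; path=0; order=0
step 2: discover 1; path=0>1; order=0,1
step 3: discover 2; path=0>1>2; order=0,1,2
step 4: discover 3; path=0>1>2>3; order=0,1,2,3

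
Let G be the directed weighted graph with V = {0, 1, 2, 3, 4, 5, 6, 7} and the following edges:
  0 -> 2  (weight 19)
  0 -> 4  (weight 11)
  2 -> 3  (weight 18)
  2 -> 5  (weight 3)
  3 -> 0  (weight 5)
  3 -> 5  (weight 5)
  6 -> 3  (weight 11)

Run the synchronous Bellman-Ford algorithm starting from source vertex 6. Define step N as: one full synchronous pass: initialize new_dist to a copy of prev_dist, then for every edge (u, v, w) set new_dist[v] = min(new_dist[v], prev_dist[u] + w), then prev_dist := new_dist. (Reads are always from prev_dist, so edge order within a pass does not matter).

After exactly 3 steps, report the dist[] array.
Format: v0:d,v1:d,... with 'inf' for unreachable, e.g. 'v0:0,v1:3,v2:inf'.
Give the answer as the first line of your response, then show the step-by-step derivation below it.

v0:16,v1:inf,v2:35,v3:11,v4:27,v5:16,v6:0,v7:inf

step 1: dist = v0:inf,v1:inf,v2:inf,v3:11,v4:inf,v5:inf,v6:0,v7:inf
step 2: dist = v0:16,v1:inf,v2:inf,v3:11,v4:inf,v5:16,v6:0,v7:inf
step 3: dist = v0:16,v1:inf,v2:35,v3:11,v4:27,v5:16,v6:0,v7:inf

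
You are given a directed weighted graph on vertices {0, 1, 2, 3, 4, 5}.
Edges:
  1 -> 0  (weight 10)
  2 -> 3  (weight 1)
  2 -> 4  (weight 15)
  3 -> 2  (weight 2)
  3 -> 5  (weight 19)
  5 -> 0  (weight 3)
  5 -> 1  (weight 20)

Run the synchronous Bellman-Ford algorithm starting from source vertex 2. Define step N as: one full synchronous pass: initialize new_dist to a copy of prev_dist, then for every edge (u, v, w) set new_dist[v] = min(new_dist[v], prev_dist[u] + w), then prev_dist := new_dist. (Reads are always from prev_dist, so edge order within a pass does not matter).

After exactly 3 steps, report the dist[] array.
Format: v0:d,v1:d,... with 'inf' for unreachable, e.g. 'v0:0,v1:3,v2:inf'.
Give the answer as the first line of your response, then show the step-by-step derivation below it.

v0:23,v1:40,v2:0,v3:1,v4:15,v5:20

step 1: dist = v0:inf,v1:inf,v2:0,v3:1,v4:15,v5:inf
step 2: dist = v0:inf,v1:inf,v2:0,v3:1,v4:15,v5:20
step 3: dist = v0:23,v1:40,v2:0,v3:1,v4:15,v5:20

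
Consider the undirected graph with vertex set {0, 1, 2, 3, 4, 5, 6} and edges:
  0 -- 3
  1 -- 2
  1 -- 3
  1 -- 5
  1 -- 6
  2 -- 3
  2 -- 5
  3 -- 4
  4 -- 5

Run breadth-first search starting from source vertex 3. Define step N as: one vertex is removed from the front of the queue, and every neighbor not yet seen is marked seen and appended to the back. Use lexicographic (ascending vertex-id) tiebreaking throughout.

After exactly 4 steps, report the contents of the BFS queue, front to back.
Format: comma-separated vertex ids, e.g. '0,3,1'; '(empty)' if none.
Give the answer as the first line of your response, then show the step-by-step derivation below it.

4,5,6

step 1: dequeue 3; queue=[0,1,2,4]; order=3
step 2: dequeue 0; queue=[1,2,4]; order=3,0
step 3: dequeue 1; queue=[2,4,5,6]; order=3,0,1
step 4: dequeue 2; queue=[4,5,6]; order=3,0,1,2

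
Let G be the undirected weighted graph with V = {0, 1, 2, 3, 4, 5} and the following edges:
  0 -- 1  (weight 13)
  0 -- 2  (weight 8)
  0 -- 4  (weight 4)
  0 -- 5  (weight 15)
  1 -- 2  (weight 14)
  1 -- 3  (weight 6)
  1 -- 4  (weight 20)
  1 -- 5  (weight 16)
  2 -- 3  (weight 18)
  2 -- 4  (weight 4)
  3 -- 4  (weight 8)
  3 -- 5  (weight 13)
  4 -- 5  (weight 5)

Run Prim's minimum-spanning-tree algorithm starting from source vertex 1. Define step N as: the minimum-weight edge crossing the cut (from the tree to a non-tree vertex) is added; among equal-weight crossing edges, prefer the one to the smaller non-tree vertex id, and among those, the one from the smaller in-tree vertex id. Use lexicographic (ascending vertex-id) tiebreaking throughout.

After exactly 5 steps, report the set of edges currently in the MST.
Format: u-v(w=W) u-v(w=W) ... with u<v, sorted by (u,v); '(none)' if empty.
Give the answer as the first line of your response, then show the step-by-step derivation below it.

0-4(w=4) 1-3(w=6) 2-4(w=4) 3-4(w=8) 4-5(w=5)

step 1: add edge 1-3 (w=6); MST = {1-3(w=6)}
step 2: add edge 3-4 (w=8); MST = {1-3(w=6) 3-4(w=8)}
step 3: add edge 0-4 (w=4); MST = {0-4(w=4) 1-3(w=6) 3-4(w=8)}
step 4: add edge 2-4 (w=4); MST = {0-4(w=4) 1-3(w=6) 2-4(w=4) 3-4(w=8)}
step 5: add edge 4-5 (w=5); MST = {0-4(w=4) 1-3(w=6) 2-4(w=4) 3-4(w=8) 4-5(w=5)}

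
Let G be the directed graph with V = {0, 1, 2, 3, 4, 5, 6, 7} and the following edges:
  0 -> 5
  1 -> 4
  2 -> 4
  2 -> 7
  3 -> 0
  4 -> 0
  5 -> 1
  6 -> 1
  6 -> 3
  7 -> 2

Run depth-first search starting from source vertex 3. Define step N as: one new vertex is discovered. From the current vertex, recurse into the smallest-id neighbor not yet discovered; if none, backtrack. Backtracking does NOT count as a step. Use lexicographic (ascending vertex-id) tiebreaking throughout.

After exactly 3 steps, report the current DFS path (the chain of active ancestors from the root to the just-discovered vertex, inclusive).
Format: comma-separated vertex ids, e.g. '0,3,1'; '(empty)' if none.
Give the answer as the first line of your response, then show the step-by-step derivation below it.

3,0,5

step 1: discover 3; path=3; order=3
step 2: discover 0; path=3>0; order=3,0
step 3: discover 5; path=3>0>5; order=3,0,5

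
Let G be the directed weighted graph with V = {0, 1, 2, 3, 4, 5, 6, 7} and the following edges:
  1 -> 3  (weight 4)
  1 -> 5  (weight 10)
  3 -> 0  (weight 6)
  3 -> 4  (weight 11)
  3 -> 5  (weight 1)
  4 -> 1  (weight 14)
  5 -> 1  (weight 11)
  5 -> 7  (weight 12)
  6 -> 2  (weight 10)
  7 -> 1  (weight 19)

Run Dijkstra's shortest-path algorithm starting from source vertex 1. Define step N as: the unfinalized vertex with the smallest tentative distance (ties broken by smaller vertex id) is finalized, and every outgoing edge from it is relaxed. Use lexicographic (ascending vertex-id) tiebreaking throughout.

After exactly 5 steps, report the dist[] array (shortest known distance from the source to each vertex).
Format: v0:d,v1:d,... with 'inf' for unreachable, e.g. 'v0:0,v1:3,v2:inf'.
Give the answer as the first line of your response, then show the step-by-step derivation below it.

v0:10,v1:0,v2:inf,v3:4,v4:15,v5:5,v6:inf,v7:17

step 1: dist = v0:inf,v1:0,v2:inf,v3:4,v4:inf,v5:10,v6:inf,v7:inf
step 2: dist = v0:10,v1:0,v2:inf,v3:4,v4:15,v5:5,v6:inf,v7:inf
step 3: dist = v0:10,v1:0,v2:inf,v3:4,v4:15,v5:5,v6:inf,v7:17
step 4: dist = v0:10,v1:0,v2:inf,v3:4,v4:15,v5:5,v6:inf,v7:17
step 5: dist = v0:10,v1:0,v2:inf,v3:4,v4:15,v5:5,v6:inf,v7:17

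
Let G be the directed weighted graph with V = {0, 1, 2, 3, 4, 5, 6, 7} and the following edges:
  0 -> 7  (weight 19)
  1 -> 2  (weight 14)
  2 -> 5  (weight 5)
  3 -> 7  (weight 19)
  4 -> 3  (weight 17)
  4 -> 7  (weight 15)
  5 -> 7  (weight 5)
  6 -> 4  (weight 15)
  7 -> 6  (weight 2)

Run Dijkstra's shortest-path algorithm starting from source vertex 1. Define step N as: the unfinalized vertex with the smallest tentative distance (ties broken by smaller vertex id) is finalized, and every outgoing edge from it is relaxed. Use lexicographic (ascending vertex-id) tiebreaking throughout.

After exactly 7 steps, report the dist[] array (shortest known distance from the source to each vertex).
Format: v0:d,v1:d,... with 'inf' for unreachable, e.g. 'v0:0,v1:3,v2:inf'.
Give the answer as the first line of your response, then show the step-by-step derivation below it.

v0:inf,v1:0,v2:14,v3:58,v4:41,v5:19,v6:26,v7:24

step 1: dist = v0:inf,v1:0,v2:14,v3:inf,v4:inf,v5:inf,v6:inf,v7:inf
step 2: dist = v0:inf,v1:0,v2:14,v3:inf,v4:inf,v5:19,v6:inf,v7:inf
step 3: dist = v0:inf,v1:0,v2:14,v3:inf,v4:inf,v5:19,v6:inf,v7:24
step 4: dist = v0:inf,v1:0,v2:14,v3:inf,v4:inf,v5:19,v6:26,v7:24
step 5: dist = v0:inf,v1:0,v2:14,v3:inf,v4:41,v5:19,v6:26,v7:24
step 6: dist = v0:inf,v1:0,v2:14,v3:58,v4:41,v5:19,v6:26,v7:24
step 7: dist = v0:inf,v1:0,v2:14,v3:58,v4:41,v5:19,v6:26,v7:24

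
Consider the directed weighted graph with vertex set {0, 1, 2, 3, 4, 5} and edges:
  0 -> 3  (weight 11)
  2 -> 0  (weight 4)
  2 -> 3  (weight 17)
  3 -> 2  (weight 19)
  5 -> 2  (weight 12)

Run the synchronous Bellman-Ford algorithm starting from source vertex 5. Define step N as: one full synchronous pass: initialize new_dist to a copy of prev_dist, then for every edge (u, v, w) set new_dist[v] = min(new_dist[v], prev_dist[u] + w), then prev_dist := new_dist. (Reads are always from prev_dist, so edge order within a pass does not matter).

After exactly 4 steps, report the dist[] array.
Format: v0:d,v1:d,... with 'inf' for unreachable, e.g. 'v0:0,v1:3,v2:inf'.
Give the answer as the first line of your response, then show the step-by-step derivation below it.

v0:16,v1:inf,v2:12,v3:27,v4:inf,v5:0

step 1: dist = v0:inf,v1:inf,v2:12,v3:inf,v4:inf,v5:0
step 2: dist = v0:16,v1:inf,v2:12,v3:29,v4:inf,v5:0
step 3: dist = v0:16,v1:inf,v2:12,v3:27,v4:inf,v5:0
step 4: dist = v0:16,v1:inf,v2:12,v3:27,v4:inf,v5:0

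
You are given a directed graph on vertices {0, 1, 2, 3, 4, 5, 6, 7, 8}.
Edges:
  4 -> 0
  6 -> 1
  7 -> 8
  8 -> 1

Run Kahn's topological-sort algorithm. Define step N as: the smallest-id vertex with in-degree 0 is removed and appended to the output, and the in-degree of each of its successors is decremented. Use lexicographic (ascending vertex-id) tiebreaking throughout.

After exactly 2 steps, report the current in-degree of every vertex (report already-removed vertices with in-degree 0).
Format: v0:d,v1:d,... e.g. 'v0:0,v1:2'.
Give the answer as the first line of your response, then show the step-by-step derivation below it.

v0:1,v1:2,v2:0,v3:0,v4:0,v5:0,v6:0,v7:0,v8:1

step 1: output 2; order=[2]; indeg=(1,2,0,0,0,0,0,0,1)
step 2: output 3; order=[2,3]; indeg=(1,2,0,0,0,0,0,0,1)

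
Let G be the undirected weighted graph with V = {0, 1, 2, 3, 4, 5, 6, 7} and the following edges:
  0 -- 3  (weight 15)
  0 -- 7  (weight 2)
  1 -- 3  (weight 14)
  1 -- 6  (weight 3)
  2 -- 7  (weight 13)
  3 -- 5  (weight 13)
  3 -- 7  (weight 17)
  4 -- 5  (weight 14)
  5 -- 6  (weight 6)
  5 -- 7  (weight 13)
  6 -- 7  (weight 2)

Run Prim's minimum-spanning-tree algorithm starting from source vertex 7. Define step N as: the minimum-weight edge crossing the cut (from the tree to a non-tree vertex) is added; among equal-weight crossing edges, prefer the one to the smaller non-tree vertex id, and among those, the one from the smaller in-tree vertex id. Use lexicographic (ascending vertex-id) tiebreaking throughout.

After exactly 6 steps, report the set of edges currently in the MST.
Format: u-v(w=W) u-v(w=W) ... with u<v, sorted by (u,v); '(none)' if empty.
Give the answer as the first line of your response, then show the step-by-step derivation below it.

0-7(w=2) 1-6(w=3) 2-7(w=13) 3-5(w=13) 5-6(w=6) 6-7(w=2)

step 1: add edge 0-7 (w=2); MST = {0-7(w=2)}
step 2: add edge 6-7 (w=2); MST = {0-7(w=2) 6-7(w=2)}
step 3: add edge 1-6 (w=3); MST = {0-7(w=2) 1-6(w=3) 6-7(w=2)}
step 4: add edge 5-6 (w=6); MST = {0-7(w=2) 1-6(w=3) 5-6(w=6) 6-7(w=2)}
step 5: add edge 2-7 (w=13); MST = {0-7(w=2) 1-6(w=3) 2-7(w=13) 5-6(w=6) 6-7(w=2)}
step 6: add edge 3-5 (w=13); MST = {0-7(w=2) 1-6(w=3) 2-7(w=13) 3-5(w=13) 5-6(w=6) 6-7(w=2)}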